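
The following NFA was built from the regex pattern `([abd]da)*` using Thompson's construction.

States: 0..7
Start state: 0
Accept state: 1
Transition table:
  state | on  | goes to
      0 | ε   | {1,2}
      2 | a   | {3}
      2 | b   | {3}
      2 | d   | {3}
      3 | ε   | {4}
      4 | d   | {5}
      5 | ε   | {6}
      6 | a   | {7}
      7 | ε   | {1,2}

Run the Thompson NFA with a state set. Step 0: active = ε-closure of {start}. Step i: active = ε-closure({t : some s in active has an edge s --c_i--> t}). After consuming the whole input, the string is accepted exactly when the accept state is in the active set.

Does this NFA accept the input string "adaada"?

Answer: ACCEPT

Trace:
S₀ = ε-closure({0}) = {0,1,2}
'a' @ 1: {3,4}
'd' @ 2: {5,6}
'a' @ 3: {1,2,7}  (accept∈set)
'a' @ 4: {3,4}
'd' @ 5: {5,6}
'a' @ 6: {1,2,7}  (accept∈set)
final: {1,2,7}; accept 1 in set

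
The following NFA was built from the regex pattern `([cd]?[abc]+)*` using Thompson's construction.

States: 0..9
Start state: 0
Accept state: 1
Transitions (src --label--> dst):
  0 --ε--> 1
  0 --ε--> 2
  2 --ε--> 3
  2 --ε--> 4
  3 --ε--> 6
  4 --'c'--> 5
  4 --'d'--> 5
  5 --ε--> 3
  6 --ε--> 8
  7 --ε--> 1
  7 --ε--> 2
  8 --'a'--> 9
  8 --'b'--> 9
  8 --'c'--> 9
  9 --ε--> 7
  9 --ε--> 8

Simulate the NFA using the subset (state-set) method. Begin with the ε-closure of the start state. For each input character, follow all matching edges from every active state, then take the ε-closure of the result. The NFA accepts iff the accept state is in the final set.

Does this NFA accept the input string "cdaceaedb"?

Answer: REJECT

Steps:
start: ε-closure({0}) = {0,1,2,3,4,6,8}
'c' @ 1: {1,2,3,4,5,6,7,8,9}  [accepting]
'd' @ 2: {3,5,6,8}
'a' @ 3: {1,2,3,4,6,7,8,9}  [accepting]
'c' @ 4: {1,2,3,4,5,6,7,8,9}  [accepting]
'e' @ 5: {}  — dead — no transitions
rest 'aedb' ignored (set empty)
end set {} — state 1 not in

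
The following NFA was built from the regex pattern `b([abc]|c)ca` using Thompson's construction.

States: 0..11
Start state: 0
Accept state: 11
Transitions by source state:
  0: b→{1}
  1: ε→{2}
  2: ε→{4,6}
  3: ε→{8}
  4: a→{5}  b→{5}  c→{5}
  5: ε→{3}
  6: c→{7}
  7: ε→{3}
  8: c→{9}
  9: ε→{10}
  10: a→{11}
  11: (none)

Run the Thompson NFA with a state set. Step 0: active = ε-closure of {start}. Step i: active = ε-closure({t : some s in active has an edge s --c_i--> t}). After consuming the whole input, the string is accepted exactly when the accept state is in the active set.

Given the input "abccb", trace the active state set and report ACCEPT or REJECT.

initial (ε-close {0}): {0}
'a' @ 1: {}  — state set empty
rest 'bccb' ignored (set empty)
final: {}; accept 11 not in set

Answer: REJECT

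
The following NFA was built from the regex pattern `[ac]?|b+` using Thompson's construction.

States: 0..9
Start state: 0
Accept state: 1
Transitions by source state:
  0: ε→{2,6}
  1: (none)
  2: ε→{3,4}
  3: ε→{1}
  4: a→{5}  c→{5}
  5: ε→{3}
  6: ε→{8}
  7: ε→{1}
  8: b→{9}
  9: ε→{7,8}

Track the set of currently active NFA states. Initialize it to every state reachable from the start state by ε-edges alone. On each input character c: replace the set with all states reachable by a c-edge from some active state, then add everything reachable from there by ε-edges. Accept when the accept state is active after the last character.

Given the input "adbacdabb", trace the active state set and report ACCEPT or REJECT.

Answer: REJECT

Steps:
start: ε-closure({0}) = {0,1,2,3,4,6,8}
'a' @ 1: {1,3,5}  ✓accept
'd' @ 2: {}  — no active states
rest 'bacdabb' ignored (set empty)
end set {} — state 1 not in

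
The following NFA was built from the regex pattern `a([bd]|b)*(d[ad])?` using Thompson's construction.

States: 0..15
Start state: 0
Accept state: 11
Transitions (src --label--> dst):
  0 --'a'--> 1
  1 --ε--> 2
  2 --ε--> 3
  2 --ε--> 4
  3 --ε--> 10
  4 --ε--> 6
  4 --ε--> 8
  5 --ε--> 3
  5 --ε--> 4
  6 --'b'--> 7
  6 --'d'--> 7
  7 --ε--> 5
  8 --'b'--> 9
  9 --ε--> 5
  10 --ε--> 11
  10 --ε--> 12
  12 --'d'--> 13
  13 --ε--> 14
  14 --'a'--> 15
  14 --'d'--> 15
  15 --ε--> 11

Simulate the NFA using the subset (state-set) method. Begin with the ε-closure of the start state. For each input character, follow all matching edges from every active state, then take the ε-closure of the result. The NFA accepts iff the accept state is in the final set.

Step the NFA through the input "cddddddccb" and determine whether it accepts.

initial (ε-close {0}): {0}
'c' @ 1: {}  — dead — no transitions
rest 'ddddddccb' ignored (set empty)
final: {}; accept 11 not in set

Answer: REJECT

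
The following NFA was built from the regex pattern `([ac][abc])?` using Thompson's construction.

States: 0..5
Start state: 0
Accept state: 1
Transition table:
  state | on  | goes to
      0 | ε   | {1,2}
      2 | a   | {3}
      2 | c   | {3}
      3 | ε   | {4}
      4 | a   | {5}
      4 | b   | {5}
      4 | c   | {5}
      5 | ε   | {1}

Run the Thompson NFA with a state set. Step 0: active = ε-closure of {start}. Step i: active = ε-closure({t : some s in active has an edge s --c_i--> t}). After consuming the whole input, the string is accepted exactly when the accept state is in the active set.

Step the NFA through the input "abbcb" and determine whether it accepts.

start: ε-closure({0}) = {0,1,2}
'a' @ 1: {3,4}
'b' @ 2: {1,5}  ✓accept
'b' @ 3: {}  — dead — no transitions
rest 'cb' ignored (set empty)
end set {} — state 1 not in

Answer: REJECT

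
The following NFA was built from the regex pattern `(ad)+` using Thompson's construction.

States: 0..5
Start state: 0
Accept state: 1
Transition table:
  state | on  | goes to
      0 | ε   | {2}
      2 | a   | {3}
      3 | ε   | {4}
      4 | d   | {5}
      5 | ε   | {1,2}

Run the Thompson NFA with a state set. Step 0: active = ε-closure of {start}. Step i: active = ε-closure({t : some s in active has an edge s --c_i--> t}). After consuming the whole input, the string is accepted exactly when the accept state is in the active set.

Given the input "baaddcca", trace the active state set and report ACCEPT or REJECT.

start: ε-closure({0}) = {0,2}
'b' @ 1: {}  — state set empty
rest 'aaddcca' ignored (set empty)
end set {} — state 1 not in

Answer: REJECT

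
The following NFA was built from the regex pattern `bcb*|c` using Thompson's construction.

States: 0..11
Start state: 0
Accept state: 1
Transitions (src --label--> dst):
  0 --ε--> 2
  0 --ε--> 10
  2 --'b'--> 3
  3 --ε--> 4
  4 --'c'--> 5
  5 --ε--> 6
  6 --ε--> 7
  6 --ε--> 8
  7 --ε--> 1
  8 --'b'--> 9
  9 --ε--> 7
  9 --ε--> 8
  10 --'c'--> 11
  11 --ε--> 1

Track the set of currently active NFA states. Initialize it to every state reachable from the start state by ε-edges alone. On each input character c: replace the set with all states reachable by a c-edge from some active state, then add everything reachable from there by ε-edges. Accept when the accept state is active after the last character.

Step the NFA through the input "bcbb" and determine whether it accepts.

initial (ε-close {0}): {0,2,10}
'b' @ 1: {3,4}
'c' @ 2: {1,5,6,7,8}  [accepting]
'b' @ 3: {1,7,8,9}  [accepting]
'b' @ 4: {1,7,8,9}  [accepting]
end set {1,7,8,9} — state 1 in

Answer: ACCEPT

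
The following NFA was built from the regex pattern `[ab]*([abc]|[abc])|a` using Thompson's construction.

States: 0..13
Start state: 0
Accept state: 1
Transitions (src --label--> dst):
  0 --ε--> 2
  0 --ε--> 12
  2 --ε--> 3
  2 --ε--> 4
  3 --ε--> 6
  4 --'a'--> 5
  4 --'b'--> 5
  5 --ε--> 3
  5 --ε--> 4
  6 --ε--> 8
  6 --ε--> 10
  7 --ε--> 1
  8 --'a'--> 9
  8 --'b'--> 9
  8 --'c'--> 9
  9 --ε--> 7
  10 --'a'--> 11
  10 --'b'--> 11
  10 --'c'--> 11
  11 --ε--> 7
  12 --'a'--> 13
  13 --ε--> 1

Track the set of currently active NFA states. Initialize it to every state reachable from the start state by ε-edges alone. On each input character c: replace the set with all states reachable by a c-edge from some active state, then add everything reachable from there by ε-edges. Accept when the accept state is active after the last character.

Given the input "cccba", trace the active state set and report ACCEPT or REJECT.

Answer: REJECT

Steps:
start: ε-closure({0}) = {0,2,3,4,6,8,10,12}
'c' @ 1: {1,7,9,11}  ✓accept
'c' @ 2: {}  — no active states
rest 'cba' ignored (set empty)
after full input: {}  (accept=1 not in)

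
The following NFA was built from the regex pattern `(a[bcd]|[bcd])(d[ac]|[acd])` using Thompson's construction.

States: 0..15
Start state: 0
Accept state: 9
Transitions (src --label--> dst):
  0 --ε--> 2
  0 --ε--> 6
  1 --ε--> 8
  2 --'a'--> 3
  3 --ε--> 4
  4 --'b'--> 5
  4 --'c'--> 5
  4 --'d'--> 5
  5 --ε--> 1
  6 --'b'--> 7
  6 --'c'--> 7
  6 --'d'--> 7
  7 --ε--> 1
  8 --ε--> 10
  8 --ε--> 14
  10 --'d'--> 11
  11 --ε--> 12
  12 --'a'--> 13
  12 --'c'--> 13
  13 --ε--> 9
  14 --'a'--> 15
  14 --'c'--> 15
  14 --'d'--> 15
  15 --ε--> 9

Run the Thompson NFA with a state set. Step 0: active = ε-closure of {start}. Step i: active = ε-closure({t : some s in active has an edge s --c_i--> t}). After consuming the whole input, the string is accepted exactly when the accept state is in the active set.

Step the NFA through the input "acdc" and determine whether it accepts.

S₀ = ε-closure({0}) = {0,2,6}
'a' @ 1: {3,4}
'c' @ 2: {1,5,8,10,14}
'd' @ 3: {9,11,12,15}  [accepting]
'c' @ 4: {9,13}  [accepting]
after full input: {9,13}  (accept=9 in)

Answer: ACCEPT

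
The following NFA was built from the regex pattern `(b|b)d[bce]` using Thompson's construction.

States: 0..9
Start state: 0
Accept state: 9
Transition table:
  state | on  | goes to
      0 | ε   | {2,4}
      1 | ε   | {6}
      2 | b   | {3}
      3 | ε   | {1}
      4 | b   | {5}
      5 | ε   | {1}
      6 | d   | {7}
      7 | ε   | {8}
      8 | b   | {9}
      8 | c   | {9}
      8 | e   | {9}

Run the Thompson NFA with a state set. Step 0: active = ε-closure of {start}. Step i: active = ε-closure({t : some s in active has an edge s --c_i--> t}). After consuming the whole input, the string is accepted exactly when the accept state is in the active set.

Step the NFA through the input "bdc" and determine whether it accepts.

S₀ = ε-closure({0}) = {0,2,4}
'b' @ 1: {1,3,5,6}
'd' @ 2: {7,8}
'c' @ 3: {9}  ✓accept
end set {9} — state 9 in

Answer: ACCEPT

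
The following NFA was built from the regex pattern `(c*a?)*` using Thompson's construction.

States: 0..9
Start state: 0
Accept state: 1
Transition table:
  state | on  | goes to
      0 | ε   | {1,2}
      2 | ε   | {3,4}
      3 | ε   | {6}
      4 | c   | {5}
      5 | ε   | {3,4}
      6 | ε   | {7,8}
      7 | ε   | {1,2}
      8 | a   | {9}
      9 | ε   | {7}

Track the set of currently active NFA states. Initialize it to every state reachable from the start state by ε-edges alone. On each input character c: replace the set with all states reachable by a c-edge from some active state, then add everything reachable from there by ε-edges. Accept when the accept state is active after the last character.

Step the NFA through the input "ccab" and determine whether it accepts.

initial (ε-close {0}): {0,1,2,3,4,6,7,8}
'c' @ 1: {1,2,3,4,5,6,7,8}  (accept∈set)
'c' @ 2: {1,2,3,4,5,6,7,8}  (accept∈set)
'a' @ 3: {1,2,3,4,6,7,8,9}  (accept∈set)
'b' @ 4: {}  — state set empty
final: {}; accept 1 not in set

Answer: REJECT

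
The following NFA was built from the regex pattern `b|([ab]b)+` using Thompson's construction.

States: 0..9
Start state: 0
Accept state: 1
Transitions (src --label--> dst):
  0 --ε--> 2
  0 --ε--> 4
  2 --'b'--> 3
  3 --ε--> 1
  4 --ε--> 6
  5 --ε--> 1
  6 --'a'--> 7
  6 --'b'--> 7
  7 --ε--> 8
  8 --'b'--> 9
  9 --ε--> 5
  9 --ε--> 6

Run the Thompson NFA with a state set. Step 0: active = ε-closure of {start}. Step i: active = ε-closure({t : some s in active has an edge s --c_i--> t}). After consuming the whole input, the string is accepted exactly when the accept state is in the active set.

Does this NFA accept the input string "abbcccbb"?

S₀ = ε-closure({0}) = {0,2,4,6}
'a' @ 1: {7,8}
'b' @ 2: {1,5,6,9}  (accept∈set)
'b' @ 3: {7,8}
'c' @ 4: {}  — state set empty
rest 'ccbb' ignored (set empty)
final: {}; accept 1 not in set

Answer: REJECT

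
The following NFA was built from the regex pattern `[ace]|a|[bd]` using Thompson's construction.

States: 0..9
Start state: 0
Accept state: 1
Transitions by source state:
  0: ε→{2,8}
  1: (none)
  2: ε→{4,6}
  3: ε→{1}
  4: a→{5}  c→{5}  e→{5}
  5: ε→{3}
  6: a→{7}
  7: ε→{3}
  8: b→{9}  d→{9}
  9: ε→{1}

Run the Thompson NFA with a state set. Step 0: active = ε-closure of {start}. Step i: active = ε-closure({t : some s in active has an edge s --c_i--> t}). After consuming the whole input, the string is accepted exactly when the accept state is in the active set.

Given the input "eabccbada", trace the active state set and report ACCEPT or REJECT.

S₀ = ε-closure({0}) = {0,2,4,6,8}
'e' @ 1: {1,3,5}  [accepting]
'a' @ 2: {}  — dead — no transitions
rest 'bccbada' ignored (set empty)
after full input: {}  (accept=1 not in)

Answer: REJECT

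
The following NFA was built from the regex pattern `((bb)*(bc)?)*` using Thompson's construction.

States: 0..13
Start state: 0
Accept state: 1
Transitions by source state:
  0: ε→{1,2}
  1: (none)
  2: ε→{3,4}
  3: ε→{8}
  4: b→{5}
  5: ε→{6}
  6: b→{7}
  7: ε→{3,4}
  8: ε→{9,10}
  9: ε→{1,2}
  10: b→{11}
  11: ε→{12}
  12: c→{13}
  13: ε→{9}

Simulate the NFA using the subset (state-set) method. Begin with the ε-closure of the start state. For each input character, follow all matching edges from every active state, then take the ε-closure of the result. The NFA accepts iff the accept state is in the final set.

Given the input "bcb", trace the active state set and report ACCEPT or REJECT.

Answer: REJECT

Trace:
initial (ε-close {0}): {0,1,2,3,4,8,9,10}
'b' @ 1: {5,6,11,12}
'c' @ 2: {1,2,3,4,8,9,10,13}  [accepting]
'b' @ 3: {5,6,11,12}
after full input: {5,6,11,12}  (accept=1 not in)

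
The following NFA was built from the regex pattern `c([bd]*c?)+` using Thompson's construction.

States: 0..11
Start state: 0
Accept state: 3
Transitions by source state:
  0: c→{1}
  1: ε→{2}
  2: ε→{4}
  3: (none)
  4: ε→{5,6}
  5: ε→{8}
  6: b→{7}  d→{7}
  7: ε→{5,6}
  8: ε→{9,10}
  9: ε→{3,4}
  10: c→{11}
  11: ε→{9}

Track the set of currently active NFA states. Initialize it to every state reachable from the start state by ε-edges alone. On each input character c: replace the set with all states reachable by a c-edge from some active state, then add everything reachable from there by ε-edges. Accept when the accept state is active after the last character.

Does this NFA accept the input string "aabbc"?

S₀ = ε-closure({0}) = {0}
'a' @ 1: {}  — no active states
rest 'abbc' ignored (set empty)
end set {} — state 3 not in

Answer: REJECT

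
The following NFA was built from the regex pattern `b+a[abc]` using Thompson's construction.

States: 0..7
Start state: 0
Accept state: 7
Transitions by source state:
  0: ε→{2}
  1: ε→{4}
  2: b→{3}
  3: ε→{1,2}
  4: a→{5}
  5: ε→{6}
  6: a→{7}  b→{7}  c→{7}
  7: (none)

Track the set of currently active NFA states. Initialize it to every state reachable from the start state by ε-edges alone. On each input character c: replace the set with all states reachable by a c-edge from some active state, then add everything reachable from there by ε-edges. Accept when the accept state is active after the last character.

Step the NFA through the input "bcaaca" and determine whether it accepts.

initial (ε-close {0}): {0,2}
'b' @ 1: {1,2,3,4}
'c' @ 2: {}  — no active states
rest 'aaca' ignored (set empty)
final: {}; accept 7 not in set

Answer: REJECT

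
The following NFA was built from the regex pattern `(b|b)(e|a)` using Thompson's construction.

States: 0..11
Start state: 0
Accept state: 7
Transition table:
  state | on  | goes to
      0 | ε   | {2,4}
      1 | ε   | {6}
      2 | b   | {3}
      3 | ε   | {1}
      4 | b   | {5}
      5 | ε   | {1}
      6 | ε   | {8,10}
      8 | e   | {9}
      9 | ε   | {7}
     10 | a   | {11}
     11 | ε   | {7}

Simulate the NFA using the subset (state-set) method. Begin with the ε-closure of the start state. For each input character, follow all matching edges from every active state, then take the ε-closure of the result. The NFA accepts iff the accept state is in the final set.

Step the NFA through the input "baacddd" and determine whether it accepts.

start: ε-closure({0}) = {0,2,4}
'b' @ 1: {1,3,5,6,8,10}
'a' @ 2: {7,11}  [accepting]
'a' @ 3: {}  — state set empty
rest 'cddd' ignored (set empty)
final: {}; accept 7 not in set

Answer: REJECT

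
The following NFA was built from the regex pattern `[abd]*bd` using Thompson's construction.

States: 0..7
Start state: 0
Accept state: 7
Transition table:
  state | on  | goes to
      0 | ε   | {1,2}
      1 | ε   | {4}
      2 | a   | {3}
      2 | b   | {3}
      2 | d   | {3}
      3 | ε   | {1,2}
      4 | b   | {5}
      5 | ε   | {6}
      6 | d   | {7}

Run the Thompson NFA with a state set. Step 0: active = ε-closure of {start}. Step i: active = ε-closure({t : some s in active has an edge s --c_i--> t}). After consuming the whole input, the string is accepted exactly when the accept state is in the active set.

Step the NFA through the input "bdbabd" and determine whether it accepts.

Answer: ACCEPT

Trace:
S₀ = ε-closure({0}) = {0,1,2,4}
'b' @ 1: {1,2,3,4,5,6}
'd' @ 2: {1,2,3,4,7}  ✓accept
'b' @ 3: {1,2,3,4,5,6}
'a' @ 4: {1,2,3,4}
'b' @ 5: {1,2,3,4,5,6}
'd' @ 6: {1,2,3,4,7}  ✓accept
final: {1,2,3,4,7}; accept 7 in set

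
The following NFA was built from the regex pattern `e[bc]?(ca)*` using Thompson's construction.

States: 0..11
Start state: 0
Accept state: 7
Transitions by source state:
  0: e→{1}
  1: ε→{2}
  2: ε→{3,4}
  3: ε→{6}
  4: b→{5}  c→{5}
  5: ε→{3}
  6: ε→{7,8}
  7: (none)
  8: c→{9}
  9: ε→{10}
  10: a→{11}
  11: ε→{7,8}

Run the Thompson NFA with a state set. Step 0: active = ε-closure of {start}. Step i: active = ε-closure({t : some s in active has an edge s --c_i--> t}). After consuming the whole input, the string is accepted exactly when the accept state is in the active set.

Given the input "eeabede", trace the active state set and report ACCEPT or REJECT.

Answer: REJECT

Steps:
initial (ε-close {0}): {0}
'e' @ 1: {1,2,3,4,6,7,8}  ✓accept
'e' @ 2: {}  — dead — no transitions
rest 'abede' ignored (set empty)
final: {}; accept 7 not in set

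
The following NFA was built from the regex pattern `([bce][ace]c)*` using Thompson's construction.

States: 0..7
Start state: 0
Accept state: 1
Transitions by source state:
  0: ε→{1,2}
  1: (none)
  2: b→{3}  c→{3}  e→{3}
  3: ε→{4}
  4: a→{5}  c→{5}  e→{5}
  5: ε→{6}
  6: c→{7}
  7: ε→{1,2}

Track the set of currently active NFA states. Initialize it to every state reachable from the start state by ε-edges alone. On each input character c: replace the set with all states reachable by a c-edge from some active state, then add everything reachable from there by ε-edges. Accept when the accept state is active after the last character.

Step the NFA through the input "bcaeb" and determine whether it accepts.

Answer: REJECT

Derivation:
initial (ε-close {0}): {0,1,2}
'b' @ 1: {3,4}
'c' @ 2: {5,6}
'a' @ 3: {}  — state set empty
rest 'eb' ignored (set empty)
after full input: {}  (accept=1 not in)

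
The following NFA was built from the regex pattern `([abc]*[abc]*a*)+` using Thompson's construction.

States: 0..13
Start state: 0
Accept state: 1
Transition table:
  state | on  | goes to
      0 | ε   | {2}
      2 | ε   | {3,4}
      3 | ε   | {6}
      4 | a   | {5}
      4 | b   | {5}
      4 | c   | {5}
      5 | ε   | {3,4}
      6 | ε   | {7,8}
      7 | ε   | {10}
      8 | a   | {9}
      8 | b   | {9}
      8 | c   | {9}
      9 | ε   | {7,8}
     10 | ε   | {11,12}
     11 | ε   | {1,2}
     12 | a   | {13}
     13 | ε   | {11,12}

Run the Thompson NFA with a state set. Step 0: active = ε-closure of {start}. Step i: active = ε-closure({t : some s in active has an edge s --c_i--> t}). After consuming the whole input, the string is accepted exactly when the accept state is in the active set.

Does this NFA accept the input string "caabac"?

Answer: ACCEPT

Derivation:
start: ε-closure({0}) = {0,1,2,3,4,6,7,8,10,11,12}
'c' @ 1: {1,2,3,4,5,6,7,8,9,10,11,12}  ✓accept
'a' @ 2: {1,2,3,4,5,6,7,8,9,10,11,12,13}  ✓accept
'a' @ 3: {1,2,3,4,5,6,7,8,9,10,11,12,13}  ✓accept
'b' @ 4: {1,2,3,4,5,6,7,8,9,10,11,12}  ✓accept
'a' @ 5: {1,2,3,4,5,6,7,8,9,10,11,12,13}  ✓accept
'c' @ 6: {1,2,3,4,5,6,7,8,9,10,11,12}  ✓accept
end set {1,2,3,4,5,6,7,8,9,10,11,12} — state 1 in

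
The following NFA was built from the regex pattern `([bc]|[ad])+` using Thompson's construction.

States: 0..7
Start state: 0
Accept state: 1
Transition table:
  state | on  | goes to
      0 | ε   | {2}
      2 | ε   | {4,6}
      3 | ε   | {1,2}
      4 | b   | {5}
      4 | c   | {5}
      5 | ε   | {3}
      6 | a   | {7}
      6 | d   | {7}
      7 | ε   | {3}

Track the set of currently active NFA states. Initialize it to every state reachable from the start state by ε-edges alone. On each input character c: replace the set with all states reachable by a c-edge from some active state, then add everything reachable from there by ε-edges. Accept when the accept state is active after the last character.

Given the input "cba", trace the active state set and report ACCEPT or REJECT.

initial (ε-close {0}): {0,2,4,6}
'c' @ 1: {1,2,3,4,5,6}  [accepting]
'b' @ 2: {1,2,3,4,5,6}  [accepting]
'a' @ 3: {1,2,3,4,6,7}  [accepting]
final: {1,2,3,4,6,7}; accept 1 in set

Answer: ACCEPT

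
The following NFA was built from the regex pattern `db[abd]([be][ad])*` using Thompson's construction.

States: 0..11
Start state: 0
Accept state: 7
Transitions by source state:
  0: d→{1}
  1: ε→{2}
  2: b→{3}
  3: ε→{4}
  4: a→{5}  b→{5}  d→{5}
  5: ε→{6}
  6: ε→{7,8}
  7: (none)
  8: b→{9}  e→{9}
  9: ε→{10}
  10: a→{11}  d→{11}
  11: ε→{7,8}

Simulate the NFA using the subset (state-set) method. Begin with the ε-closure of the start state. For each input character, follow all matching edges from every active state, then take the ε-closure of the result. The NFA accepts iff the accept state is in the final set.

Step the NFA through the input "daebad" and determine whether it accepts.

Answer: REJECT

Derivation:
start: ε-closure({0}) = {0}
'd' @ 1: {1,2}
'a' @ 2: {}  — dead — no transitions
rest 'ebad' ignored (set empty)
end set {} — state 7 not in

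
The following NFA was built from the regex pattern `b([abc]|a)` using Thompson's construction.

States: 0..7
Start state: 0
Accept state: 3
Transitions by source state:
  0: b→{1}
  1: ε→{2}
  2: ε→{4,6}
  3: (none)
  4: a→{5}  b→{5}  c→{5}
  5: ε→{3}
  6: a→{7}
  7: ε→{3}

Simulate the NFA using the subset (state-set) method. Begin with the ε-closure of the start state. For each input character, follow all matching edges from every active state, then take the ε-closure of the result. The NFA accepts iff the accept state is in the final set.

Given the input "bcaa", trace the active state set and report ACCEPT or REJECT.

Answer: REJECT

Derivation:
start: ε-closure({0}) = {0}
'b' @ 1: {1,2,4,6}
'c' @ 2: {3,5}  [accepting]
'a' @ 3: {}  — state set empty
rest 'a' ignored (set empty)
after full input: {}  (accept=3 not in)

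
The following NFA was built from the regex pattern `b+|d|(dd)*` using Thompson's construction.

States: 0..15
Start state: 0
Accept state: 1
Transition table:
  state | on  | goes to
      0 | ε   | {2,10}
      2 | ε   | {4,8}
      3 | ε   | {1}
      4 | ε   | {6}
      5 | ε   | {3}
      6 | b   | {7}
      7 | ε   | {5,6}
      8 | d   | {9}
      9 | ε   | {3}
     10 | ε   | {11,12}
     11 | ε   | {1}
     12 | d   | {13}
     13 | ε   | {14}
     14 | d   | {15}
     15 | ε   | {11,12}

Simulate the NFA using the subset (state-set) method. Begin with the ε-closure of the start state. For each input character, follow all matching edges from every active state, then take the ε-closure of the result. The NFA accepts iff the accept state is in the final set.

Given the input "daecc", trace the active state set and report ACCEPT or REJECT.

Answer: REJECT

Trace:
S₀ = ε-closure({0}) = {0,1,2,4,6,8,10,11,12}
'd' @ 1: {1,3,9,13,14}  (accept∈set)
'a' @ 2: {}  — state set empty
rest 'ecc' ignored (set empty)
final: {}; accept 1 not in set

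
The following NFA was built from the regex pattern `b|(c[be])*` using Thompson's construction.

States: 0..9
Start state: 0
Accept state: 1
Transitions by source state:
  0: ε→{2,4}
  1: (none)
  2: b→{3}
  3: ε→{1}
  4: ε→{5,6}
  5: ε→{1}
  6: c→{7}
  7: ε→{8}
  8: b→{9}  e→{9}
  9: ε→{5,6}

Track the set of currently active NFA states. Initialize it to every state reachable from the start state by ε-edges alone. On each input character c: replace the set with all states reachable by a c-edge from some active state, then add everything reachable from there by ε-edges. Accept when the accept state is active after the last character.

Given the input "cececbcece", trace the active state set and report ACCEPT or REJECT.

initial (ε-close {0}): {0,1,2,4,5,6}
'c' @ 1: {7,8}
'e' @ 2: {1,5,6,9}  ✓accept
'c' @ 3: {7,8}
'e' @ 4: {1,5,6,9}  ✓accept
'c' @ 5: {7,8}
'b' @ 6: {1,5,6,9}  ✓accept
'c' @ 7: {7,8}
'e' @ 8: {1,5,6,9}  ✓accept
'c' @ 9: {7,8}
'e' @ 10: {1,5,6,9}  ✓accept
after full input: {1,5,6,9}  (accept=1 in)

Answer: ACCEPT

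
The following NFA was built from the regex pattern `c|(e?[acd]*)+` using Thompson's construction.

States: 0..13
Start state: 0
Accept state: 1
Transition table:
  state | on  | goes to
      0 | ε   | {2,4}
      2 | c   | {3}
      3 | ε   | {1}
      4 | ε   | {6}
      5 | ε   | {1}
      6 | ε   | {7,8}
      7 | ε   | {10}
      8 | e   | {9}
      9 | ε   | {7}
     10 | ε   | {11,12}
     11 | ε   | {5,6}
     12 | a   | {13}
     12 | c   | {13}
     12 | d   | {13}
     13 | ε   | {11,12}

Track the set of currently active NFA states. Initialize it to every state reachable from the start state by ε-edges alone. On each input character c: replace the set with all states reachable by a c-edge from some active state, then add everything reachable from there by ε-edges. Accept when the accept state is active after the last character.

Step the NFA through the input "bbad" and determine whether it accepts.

start: ε-closure({0}) = {0,1,2,4,5,6,7,8,10,11,12}
'b' @ 1: {}  — dead — no transitions
rest 'bad' ignored (set empty)
end set {} — state 1 not in

Answer: REJECT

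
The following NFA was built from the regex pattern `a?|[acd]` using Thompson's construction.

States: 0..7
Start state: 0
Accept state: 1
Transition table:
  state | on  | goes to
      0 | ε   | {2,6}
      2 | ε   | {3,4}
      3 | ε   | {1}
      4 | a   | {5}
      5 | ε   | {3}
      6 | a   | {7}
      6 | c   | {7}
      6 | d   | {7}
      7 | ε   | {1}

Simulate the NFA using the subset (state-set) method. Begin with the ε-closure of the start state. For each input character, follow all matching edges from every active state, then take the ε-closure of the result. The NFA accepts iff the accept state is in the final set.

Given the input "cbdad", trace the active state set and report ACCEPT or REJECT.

Answer: REJECT

Trace:
S₀ = ε-closure({0}) = {0,1,2,3,4,6}
'c' @ 1: {1,7}  [accepting]
'b' @ 2: {}  — dead — no transitions
rest 'dad' ignored (set empty)
after full input: {}  (accept=1 not in)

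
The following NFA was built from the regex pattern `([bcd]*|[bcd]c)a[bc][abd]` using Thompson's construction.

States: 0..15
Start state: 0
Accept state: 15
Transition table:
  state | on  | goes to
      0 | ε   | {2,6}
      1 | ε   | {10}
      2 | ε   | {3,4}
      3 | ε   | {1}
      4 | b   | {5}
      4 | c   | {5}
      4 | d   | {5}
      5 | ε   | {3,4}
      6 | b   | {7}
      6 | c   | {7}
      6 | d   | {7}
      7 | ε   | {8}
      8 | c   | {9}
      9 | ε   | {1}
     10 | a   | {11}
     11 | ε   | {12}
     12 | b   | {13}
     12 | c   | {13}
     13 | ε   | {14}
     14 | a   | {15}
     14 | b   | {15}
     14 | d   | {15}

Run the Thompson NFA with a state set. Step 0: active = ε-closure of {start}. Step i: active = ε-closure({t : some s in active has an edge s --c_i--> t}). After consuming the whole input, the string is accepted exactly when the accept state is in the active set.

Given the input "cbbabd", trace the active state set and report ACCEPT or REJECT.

initial (ε-close {0}): {0,1,2,3,4,6,10}
'c' @ 1: {1,3,4,5,7,8,10}
'b' @ 2: {1,3,4,5,10}
'b' @ 3: {1,3,4,5,10}
'a' @ 4: {11,12}
'b' @ 5: {13,14}
'd' @ 6: {15}  [accepting]
end set {15} — state 15 in

Answer: ACCEPT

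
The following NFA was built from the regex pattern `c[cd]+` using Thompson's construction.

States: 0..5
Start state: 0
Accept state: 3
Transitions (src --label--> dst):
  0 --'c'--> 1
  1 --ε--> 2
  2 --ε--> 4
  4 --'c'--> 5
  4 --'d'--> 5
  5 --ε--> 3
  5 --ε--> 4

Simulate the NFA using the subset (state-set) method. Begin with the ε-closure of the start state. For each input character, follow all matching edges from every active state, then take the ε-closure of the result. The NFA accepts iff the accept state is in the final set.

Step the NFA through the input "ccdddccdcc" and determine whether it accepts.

S₀ = ε-closure({0}) = {0}
'c' @ 1: {1,2,4}
'c' @ 2: {3,4,5}  ✓accept
'd' @ 3: {3,4,5}  ✓accept
'd' @ 4: {3,4,5}  ✓accept
'd' @ 5: {3,4,5}  ✓accept
'c' @ 6: {3,4,5}  ✓accept
'c' @ 7: {3,4,5}  ✓accept
'd' @ 8: {3,4,5}  ✓accept
'c' @ 9: {3,4,5}  ✓accept
'c' @ 10: {3,4,5}  ✓accept
after full input: {3,4,5}  (accept=3 in)

Answer: ACCEPT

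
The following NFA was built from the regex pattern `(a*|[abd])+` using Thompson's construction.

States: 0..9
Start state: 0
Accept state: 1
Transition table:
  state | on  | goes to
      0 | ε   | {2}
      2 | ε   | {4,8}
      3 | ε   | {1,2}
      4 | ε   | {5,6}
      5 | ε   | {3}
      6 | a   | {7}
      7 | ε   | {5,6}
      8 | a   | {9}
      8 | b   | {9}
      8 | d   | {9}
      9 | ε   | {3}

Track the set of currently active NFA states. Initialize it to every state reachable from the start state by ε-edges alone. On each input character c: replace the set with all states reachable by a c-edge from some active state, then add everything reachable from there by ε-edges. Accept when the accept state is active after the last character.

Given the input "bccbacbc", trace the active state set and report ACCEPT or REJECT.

S₀ = ε-closure({0}) = {0,1,2,3,4,5,6,8}
'b' @ 1: {1,2,3,4,5,6,8,9}  [accepting]
'c' @ 2: {}  — state set empty
rest 'cbacbc' ignored (set empty)
final: {}; accept 1 not in set

Answer: REJECT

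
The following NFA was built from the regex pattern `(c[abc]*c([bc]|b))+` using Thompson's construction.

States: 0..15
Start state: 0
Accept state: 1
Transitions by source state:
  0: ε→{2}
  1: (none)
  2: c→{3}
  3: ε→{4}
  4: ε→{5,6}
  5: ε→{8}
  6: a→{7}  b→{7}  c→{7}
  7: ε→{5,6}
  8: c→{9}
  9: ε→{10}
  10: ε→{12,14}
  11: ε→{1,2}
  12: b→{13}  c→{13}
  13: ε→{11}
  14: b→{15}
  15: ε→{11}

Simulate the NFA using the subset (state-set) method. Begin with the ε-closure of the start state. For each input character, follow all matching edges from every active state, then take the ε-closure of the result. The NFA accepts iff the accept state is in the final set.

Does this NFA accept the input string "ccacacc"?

Answer: ACCEPT

Trace:
S₀ = ε-closure({0}) = {0,2}
'c' @ 1: {3,4,5,6,8}
'c' @ 2: {5,6,7,8,9,10,12,14}
'a' @ 3: {5,6,7,8}
'c' @ 4: {5,6,7,8,9,10,12,14}
'a' @ 5: {5,6,7,8}
'c' @ 6: {5,6,7,8,9,10,12,14}
'c' @ 7: {1,2,5,6,7,8,9,10,11,12,13,14}  [accepting]
final: {1,2,5,6,7,8,9,10,11,12,13,14}; accept 1 in set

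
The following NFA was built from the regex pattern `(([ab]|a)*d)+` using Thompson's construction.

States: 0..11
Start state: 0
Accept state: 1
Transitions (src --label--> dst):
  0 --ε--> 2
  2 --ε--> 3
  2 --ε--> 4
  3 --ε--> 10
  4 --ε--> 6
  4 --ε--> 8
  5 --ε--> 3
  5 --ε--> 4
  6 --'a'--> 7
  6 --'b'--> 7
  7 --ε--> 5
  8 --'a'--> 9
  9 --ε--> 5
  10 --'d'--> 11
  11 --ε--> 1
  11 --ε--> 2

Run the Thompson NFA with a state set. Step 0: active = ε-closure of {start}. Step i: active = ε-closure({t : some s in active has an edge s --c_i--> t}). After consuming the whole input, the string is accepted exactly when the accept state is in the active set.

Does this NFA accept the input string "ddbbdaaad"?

S₀ = ε-closure({0}) = {0,2,3,4,6,8,10}
'd' @ 1: {1,2,3,4,6,8,10,11}  ✓accept
'd' @ 2: {1,2,3,4,6,8,10,11}  ✓accept
'b' @ 3: {3,4,5,6,7,8,10}
'b' @ 4: {3,4,5,6,7,8,10}
'd' @ 5: {1,2,3,4,6,8,10,11}  ✓accept
'a' @ 6: {3,4,5,6,7,8,9,10}
'a' @ 7: {3,4,5,6,7,8,9,10}
'a' @ 8: {3,4,5,6,7,8,9,10}
'd' @ 9: {1,2,3,4,6,8,10,11}  ✓accept
end set {1,2,3,4,6,8,10,11} — state 1 in

Answer: ACCEPT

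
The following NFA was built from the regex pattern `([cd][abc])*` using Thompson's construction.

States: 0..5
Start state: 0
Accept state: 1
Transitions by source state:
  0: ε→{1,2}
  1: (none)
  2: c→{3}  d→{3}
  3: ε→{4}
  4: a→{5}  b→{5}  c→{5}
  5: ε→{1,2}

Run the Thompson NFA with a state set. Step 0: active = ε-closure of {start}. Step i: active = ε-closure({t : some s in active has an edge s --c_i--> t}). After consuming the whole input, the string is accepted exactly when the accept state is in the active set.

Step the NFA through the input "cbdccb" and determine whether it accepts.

Answer: ACCEPT

Derivation:
S₀ = ε-closure({0}) = {0,1,2}
'c' @ 1: {3,4}
'b' @ 2: {1,2,5}  ✓accept
'd' @ 3: {3,4}
'c' @ 4: {1,2,5}  ✓accept
'c' @ 5: {3,4}
'b' @ 6: {1,2,5}  ✓accept
final: {1,2,5}; accept 1 in set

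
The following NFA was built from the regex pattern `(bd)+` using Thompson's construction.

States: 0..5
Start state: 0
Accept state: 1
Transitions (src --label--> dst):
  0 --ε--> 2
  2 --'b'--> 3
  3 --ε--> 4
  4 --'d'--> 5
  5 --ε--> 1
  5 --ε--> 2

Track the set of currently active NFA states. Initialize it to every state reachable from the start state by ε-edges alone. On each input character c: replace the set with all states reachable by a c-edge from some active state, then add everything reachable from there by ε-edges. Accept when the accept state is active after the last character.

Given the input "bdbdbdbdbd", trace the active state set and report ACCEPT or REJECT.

S₀ = ε-closure({0}) = {0,2}
'b' @ 1: {3,4}
'd' @ 2: {1,2,5}  ✓accept
'b' @ 3: {3,4}
'd' @ 4: {1,2,5}  ✓accept
'b' @ 5: {3,4}
'd' @ 6: {1,2,5}  ✓accept
'b' @ 7: {3,4}
'd' @ 8: {1,2,5}  ✓accept
'b' @ 9: {3,4}
'd' @ 10: {1,2,5}  ✓accept
final: {1,2,5}; accept 1 in set

Answer: ACCEPT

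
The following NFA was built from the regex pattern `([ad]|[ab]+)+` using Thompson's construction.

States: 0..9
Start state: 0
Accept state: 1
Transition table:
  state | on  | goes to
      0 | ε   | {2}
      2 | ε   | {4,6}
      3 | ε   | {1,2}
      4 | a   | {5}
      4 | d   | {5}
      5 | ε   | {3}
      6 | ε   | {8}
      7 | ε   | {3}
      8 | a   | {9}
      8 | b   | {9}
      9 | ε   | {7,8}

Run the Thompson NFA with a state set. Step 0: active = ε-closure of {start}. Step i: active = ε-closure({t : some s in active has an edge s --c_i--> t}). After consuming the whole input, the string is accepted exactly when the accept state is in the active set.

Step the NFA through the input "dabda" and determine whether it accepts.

initial (ε-close {0}): {0,2,4,6,8}
'd' @ 1: {1,2,3,4,5,6,8}  ✓accept
'a' @ 2: {1,2,3,4,5,6,7,8,9}  ✓accept
'b' @ 3: {1,2,3,4,6,7,8,9}  ✓accept
'd' @ 4: {1,2,3,4,5,6,8}  ✓accept
'a' @ 5: {1,2,3,4,5,6,7,8,9}  ✓accept
after full input: {1,2,3,4,5,6,7,8,9}  (accept=1 in)

Answer: ACCEPT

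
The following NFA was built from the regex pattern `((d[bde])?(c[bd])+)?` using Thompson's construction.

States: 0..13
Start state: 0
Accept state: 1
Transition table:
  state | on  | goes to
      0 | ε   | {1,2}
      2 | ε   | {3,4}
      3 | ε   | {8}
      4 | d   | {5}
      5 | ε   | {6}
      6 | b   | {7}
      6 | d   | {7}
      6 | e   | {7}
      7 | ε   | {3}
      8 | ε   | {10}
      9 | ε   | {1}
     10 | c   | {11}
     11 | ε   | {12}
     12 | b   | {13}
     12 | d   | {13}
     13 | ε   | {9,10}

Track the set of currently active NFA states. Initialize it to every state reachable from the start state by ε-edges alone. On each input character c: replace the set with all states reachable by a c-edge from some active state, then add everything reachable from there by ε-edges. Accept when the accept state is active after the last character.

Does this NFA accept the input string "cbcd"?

S₀ = ε-closure({0}) = {0,1,2,3,4,8,10}
'c' @ 1: {11,12}
'b' @ 2: {1,9,10,13}  (accept∈set)
'c' @ 3: {11,12}
'd' @ 4: {1,9,10,13}  (accept∈set)
after full input: {1,9,10,13}  (accept=1 in)

Answer: ACCEPT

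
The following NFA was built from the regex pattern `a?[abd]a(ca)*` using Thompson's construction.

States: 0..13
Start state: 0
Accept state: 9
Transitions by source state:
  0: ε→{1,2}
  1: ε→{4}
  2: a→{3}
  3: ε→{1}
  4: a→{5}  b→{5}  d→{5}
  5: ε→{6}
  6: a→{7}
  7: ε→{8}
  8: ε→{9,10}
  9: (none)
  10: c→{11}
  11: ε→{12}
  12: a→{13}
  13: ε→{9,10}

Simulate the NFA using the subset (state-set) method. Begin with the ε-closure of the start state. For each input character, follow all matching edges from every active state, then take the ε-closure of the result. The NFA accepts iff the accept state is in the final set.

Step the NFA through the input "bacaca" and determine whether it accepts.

Answer: ACCEPT

Trace:
initial (ε-close {0}): {0,1,2,4}
'b' @ 1: {5,6}
'a' @ 2: {7,8,9,10}  (accept∈set)
'c' @ 3: {11,12}
'a' @ 4: {9,10,13}  (accept∈set)
'c' @ 5: {11,12}
'a' @ 6: {9,10,13}  (accept∈set)
end set {9,10,13} — state 9 in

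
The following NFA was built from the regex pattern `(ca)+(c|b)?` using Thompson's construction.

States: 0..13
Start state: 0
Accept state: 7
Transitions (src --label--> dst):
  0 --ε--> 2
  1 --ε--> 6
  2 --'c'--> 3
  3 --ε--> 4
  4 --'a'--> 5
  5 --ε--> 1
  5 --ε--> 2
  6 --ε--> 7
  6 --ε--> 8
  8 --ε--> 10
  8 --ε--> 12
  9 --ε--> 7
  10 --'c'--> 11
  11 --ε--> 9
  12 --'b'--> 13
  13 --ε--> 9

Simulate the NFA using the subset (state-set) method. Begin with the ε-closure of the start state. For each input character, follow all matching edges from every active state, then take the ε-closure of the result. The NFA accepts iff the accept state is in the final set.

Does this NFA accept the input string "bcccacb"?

Answer: REJECT

Derivation:
initial (ε-close {0}): {0,2}
'b' @ 1: {}  — dead — no transitions
rest 'cccacb' ignored (set empty)
end set {} — state 7 not in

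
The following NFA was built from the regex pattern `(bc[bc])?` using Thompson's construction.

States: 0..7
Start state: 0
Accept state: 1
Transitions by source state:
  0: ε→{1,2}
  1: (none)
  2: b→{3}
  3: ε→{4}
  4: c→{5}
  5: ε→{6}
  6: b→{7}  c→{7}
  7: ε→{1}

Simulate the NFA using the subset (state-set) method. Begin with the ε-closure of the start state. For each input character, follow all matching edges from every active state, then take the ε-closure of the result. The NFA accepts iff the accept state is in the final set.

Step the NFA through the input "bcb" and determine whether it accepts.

Answer: ACCEPT

Steps:
S₀ = ε-closure({0}) = {0,1,2}
'b' @ 1: {3,4}
'c' @ 2: {5,6}
'b' @ 3: {1,7}  (accept∈set)
after full input: {1,7}  (accept=1 in)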